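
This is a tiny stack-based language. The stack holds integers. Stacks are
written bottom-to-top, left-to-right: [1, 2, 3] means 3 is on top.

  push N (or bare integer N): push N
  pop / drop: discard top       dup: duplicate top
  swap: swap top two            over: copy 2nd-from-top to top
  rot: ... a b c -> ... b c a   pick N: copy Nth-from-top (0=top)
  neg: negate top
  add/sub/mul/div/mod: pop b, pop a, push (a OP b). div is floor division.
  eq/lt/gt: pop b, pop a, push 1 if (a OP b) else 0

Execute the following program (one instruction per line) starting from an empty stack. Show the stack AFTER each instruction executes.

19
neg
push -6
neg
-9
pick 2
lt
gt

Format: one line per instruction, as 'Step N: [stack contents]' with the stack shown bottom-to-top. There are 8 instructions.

Step 1: [19]
Step 2: [-19]
Step 3: [-19, -6]
Step 4: [-19, 6]
Step 5: [-19, 6, -9]
Step 6: [-19, 6, -9, -19]
Step 7: [-19, 6, 0]
Step 8: [-19, 1]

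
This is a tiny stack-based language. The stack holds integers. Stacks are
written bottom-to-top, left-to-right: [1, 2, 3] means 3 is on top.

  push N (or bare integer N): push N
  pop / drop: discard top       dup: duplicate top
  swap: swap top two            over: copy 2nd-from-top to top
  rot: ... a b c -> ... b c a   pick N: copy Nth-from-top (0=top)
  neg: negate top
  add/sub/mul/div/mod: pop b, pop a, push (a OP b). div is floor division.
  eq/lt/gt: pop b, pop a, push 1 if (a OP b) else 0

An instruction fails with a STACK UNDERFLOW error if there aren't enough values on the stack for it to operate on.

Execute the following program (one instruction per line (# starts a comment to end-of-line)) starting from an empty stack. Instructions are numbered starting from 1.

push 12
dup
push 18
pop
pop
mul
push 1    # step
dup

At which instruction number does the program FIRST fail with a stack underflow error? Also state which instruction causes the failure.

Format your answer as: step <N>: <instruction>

Answer: step 6: mul

Derivation:
Step 1 ('push 12'): stack = [12], depth = 1
Step 2 ('dup'): stack = [12, 12], depth = 2
Step 3 ('push 18'): stack = [12, 12, 18], depth = 3
Step 4 ('pop'): stack = [12, 12], depth = 2
Step 5 ('pop'): stack = [12], depth = 1
Step 6 ('mul'): needs 2 value(s) but depth is 1 — STACK UNDERFLOW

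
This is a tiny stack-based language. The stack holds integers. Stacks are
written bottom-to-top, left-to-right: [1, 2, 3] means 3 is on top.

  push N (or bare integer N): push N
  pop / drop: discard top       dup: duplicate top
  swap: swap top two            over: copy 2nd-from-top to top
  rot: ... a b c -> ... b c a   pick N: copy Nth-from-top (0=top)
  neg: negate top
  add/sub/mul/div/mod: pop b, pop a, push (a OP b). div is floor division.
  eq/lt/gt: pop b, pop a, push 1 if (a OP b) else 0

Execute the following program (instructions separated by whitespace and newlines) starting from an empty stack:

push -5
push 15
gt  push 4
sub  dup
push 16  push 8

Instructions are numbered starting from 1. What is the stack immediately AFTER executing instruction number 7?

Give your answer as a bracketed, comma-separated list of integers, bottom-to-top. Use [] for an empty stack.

Step 1 ('push -5'): [-5]
Step 2 ('push 15'): [-5, 15]
Step 3 ('gt'): [0]
Step 4 ('push 4'): [0, 4]
Step 5 ('sub'): [-4]
Step 6 ('dup'): [-4, -4]
Step 7 ('push 16'): [-4, -4, 16]

Answer: [-4, -4, 16]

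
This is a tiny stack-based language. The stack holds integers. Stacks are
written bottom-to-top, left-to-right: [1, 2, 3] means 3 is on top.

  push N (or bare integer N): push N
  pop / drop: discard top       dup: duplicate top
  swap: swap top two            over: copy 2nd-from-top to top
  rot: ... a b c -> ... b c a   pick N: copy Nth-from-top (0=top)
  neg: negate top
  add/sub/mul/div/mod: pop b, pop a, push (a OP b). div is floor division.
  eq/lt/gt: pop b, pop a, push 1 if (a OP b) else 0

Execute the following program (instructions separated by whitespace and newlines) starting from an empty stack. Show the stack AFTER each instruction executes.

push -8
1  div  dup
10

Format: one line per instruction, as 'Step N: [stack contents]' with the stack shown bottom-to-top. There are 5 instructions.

Step 1: [-8]
Step 2: [-8, 1]
Step 3: [-8]
Step 4: [-8, -8]
Step 5: [-8, -8, 10]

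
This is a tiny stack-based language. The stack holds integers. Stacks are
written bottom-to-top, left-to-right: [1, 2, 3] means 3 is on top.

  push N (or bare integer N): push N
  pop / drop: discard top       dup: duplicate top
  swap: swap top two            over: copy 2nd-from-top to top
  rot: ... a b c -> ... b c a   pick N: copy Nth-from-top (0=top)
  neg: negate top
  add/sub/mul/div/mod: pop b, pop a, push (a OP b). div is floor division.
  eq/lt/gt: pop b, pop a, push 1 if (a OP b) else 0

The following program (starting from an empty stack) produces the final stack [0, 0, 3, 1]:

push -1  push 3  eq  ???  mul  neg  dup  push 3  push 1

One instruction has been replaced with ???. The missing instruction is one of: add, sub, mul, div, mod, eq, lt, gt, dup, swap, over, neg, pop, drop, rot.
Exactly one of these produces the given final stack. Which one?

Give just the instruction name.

Stack before ???: [0]
Stack after ???:  [0, 0]
The instruction that transforms [0] -> [0, 0] is: dup

Answer: dup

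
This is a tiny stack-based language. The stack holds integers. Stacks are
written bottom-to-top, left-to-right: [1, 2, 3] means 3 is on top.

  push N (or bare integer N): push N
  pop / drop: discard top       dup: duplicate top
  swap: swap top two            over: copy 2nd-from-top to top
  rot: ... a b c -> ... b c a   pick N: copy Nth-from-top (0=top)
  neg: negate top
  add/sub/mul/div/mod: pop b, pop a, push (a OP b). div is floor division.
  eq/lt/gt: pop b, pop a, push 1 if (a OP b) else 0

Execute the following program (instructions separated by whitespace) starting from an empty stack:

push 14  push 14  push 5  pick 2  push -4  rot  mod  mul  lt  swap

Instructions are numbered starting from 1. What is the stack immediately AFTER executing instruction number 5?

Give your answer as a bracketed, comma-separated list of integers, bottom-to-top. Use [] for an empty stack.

Answer: [14, 14, 5, 14, -4]

Derivation:
Step 1 ('push 14'): [14]
Step 2 ('push 14'): [14, 14]
Step 3 ('push 5'): [14, 14, 5]
Step 4 ('pick 2'): [14, 14, 5, 14]
Step 5 ('push -4'): [14, 14, 5, 14, -4]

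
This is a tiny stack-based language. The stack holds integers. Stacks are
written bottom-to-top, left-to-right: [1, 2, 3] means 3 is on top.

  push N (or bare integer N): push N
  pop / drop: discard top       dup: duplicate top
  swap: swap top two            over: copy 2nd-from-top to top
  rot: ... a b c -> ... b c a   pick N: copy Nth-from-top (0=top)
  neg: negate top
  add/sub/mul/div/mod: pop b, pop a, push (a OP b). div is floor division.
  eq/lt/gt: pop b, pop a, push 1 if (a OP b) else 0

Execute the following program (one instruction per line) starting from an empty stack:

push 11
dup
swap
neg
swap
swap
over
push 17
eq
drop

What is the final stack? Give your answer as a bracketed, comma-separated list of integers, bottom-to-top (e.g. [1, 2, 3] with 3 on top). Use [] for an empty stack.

After 'push 11': [11]
After 'dup': [11, 11]
After 'swap': [11, 11]
After 'neg': [11, -11]
After 'swap': [-11, 11]
After 'swap': [11, -11]
After 'over': [11, -11, 11]
After 'push 17': [11, -11, 11, 17]
After 'eq': [11, -11, 0]
After 'drop': [11, -11]

Answer: [11, -11]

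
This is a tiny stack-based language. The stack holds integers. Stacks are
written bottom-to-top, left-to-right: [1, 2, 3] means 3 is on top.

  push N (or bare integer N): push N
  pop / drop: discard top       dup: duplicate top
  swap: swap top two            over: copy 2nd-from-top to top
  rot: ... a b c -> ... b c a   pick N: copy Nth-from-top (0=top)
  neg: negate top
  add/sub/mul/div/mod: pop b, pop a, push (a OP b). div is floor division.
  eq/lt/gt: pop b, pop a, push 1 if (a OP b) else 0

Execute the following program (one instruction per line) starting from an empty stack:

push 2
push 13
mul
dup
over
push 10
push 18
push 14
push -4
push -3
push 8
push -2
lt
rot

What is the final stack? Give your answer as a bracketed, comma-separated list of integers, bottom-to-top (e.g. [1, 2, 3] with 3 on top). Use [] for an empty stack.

Answer: [26, 26, 26, 10, 18, 14, -3, 0, -4]

Derivation:
After 'push 2': [2]
After 'push 13': [2, 13]
After 'mul': [26]
After 'dup': [26, 26]
After 'over': [26, 26, 26]
After 'push 10': [26, 26, 26, 10]
After 'push 18': [26, 26, 26, 10, 18]
After 'push 14': [26, 26, 26, 10, 18, 14]
After 'push -4': [26, 26, 26, 10, 18, 14, -4]
After 'push -3': [26, 26, 26, 10, 18, 14, -4, -3]
After 'push 8': [26, 26, 26, 10, 18, 14, -4, -3, 8]
After 'push -2': [26, 26, 26, 10, 18, 14, -4, -3, 8, -2]
After 'lt': [26, 26, 26, 10, 18, 14, -4, -3, 0]
After 'rot': [26, 26, 26, 10, 18, 14, -3, 0, -4]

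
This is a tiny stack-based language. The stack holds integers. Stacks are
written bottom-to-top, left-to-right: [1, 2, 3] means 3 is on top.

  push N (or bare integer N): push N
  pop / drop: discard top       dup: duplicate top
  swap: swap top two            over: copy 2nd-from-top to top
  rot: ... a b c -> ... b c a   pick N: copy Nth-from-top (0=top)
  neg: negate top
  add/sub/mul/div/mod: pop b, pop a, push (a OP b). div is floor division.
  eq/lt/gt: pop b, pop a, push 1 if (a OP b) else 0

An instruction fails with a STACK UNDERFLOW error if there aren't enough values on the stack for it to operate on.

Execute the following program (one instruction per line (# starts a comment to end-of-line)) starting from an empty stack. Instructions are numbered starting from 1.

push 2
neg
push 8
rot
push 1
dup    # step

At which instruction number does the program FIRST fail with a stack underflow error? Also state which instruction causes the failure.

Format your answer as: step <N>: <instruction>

Answer: step 4: rot

Derivation:
Step 1 ('push 2'): stack = [2], depth = 1
Step 2 ('neg'): stack = [-2], depth = 1
Step 3 ('push 8'): stack = [-2, 8], depth = 2
Step 4 ('rot'): needs 3 value(s) but depth is 2 — STACK UNDERFLOW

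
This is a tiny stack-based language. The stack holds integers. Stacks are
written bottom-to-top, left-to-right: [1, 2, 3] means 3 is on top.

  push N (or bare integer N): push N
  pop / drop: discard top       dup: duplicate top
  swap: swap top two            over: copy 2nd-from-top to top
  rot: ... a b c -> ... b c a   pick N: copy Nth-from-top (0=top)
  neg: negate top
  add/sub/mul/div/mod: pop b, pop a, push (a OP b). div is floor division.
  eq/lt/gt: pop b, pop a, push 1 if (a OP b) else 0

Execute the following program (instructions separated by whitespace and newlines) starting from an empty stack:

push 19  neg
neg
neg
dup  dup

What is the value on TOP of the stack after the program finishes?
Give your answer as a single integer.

After 'push 19': [19]
After 'neg': [-19]
After 'neg': [19]
After 'neg': [-19]
After 'dup': [-19, -19]
After 'dup': [-19, -19, -19]

Answer: -19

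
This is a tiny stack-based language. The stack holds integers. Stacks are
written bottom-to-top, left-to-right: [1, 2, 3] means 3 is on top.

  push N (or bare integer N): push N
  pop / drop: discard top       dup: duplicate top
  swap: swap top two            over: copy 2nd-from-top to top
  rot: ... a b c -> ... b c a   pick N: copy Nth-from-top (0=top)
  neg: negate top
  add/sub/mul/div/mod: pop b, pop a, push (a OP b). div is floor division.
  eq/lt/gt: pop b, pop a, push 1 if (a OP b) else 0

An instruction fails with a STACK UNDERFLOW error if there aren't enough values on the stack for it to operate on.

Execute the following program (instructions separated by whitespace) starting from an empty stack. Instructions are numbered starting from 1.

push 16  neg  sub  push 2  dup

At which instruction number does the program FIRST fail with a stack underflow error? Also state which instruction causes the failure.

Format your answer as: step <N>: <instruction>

Answer: step 3: sub

Derivation:
Step 1 ('push 16'): stack = [16], depth = 1
Step 2 ('neg'): stack = [-16], depth = 1
Step 3 ('sub'): needs 2 value(s) but depth is 1 — STACK UNDERFLOW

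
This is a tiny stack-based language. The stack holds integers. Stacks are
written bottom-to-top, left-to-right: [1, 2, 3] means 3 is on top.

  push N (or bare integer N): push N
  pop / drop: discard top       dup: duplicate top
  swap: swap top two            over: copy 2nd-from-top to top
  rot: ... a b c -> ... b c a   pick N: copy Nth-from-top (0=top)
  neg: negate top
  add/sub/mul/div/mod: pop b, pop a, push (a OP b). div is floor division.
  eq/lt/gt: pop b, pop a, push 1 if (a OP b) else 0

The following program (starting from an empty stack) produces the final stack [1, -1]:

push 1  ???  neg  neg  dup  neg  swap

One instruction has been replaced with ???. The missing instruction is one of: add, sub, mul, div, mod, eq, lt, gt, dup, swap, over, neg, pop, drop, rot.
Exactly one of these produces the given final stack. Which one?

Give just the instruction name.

Stack before ???: [1]
Stack after ???:  [-1]
The instruction that transforms [1] -> [-1] is: neg

Answer: neg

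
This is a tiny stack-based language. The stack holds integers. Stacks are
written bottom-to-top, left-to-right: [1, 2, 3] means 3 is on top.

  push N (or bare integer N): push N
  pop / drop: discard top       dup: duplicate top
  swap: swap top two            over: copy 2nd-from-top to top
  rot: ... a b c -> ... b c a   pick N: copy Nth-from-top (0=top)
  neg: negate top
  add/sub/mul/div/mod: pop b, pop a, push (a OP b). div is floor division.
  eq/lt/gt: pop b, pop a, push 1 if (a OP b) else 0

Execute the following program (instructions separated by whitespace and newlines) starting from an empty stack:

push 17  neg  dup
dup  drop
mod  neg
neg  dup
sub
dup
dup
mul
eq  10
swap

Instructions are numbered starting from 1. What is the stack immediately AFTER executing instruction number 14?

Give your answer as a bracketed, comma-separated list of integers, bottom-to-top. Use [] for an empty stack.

Answer: [1]

Derivation:
Step 1 ('push 17'): [17]
Step 2 ('neg'): [-17]
Step 3 ('dup'): [-17, -17]
Step 4 ('dup'): [-17, -17, -17]
Step 5 ('drop'): [-17, -17]
Step 6 ('mod'): [0]
Step 7 ('neg'): [0]
Step 8 ('neg'): [0]
Step 9 ('dup'): [0, 0]
Step 10 ('sub'): [0]
Step 11 ('dup'): [0, 0]
Step 12 ('dup'): [0, 0, 0]
Step 13 ('mul'): [0, 0]
Step 14 ('eq'): [1]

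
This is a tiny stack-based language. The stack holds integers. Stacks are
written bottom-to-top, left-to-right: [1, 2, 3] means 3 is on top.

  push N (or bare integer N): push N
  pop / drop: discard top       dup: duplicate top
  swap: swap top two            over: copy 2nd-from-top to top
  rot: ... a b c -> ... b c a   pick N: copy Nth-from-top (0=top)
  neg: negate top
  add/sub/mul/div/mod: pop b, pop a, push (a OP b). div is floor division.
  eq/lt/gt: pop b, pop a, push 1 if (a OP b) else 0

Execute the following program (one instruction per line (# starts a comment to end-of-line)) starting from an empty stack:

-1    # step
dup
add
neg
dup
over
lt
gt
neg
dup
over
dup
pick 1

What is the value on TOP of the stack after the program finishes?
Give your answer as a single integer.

After 'push -1': [-1]
After 'dup': [-1, -1]
After 'add': [-2]
After 'neg': [2]
After 'dup': [2, 2]
After 'over': [2, 2, 2]
After 'lt': [2, 0]
After 'gt': [1]
After 'neg': [-1]
After 'dup': [-1, -1]
After 'over': [-1, -1, -1]
After 'dup': [-1, -1, -1, -1]
After 'pick 1': [-1, -1, -1, -1, -1]

Answer: -1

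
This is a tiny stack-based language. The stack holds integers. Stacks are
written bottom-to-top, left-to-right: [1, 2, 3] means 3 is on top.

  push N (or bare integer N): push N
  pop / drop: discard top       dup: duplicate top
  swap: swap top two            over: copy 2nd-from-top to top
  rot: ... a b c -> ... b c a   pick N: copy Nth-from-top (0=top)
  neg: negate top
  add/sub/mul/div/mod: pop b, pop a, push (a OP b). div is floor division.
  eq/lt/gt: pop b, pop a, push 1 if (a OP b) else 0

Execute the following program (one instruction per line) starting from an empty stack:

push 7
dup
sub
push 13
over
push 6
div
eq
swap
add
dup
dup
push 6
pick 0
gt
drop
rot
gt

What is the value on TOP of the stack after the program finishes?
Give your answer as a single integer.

After 'push 7': [7]
After 'dup': [7, 7]
After 'sub': [0]
After 'push 13': [0, 13]
After 'over': [0, 13, 0]
After 'push 6': [0, 13, 0, 6]
After 'div': [0, 13, 0]
After 'eq': [0, 0]
After 'swap': [0, 0]
After 'add': [0]
After 'dup': [0, 0]
After 'dup': [0, 0, 0]
After 'push 6': [0, 0, 0, 6]
After 'pick 0': [0, 0, 0, 6, 6]
After 'gt': [0, 0, 0, 0]
After 'drop': [0, 0, 0]
After 'rot': [0, 0, 0]
After 'gt': [0, 0]

Answer: 0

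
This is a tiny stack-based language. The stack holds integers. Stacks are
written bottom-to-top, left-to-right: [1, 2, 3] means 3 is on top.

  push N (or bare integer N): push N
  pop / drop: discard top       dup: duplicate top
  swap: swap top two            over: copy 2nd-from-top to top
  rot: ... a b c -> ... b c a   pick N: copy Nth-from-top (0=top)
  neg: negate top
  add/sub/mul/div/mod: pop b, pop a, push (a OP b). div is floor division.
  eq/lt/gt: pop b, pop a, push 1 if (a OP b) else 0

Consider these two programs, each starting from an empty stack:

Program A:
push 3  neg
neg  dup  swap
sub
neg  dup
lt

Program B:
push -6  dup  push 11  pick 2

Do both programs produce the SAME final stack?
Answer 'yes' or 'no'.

Program A trace:
  After 'push 3': [3]
  After 'neg': [-3]
  After 'neg': [3]
  After 'dup': [3, 3]
  After 'swap': [3, 3]
  After 'sub': [0]
  After 'neg': [0]
  After 'dup': [0, 0]
  After 'lt': [0]
Program A final stack: [0]

Program B trace:
  After 'push -6': [-6]
  After 'dup': [-6, -6]
  After 'push 11': [-6, -6, 11]
  After 'pick 2': [-6, -6, 11, -6]
Program B final stack: [-6, -6, 11, -6]
Same: no

Answer: no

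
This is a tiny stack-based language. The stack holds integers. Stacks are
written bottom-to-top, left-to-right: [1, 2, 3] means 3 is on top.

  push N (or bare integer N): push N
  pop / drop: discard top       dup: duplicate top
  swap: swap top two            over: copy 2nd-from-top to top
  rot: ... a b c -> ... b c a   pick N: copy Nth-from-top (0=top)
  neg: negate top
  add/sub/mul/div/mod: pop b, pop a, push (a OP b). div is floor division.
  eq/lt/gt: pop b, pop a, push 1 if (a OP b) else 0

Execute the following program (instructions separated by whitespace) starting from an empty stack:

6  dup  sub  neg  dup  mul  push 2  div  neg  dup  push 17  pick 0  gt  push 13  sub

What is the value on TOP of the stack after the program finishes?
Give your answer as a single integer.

Answer: -13

Derivation:
After 'push 6': [6]
After 'dup': [6, 6]
After 'sub': [0]
After 'neg': [0]
After 'dup': [0, 0]
After 'mul': [0]
After 'push 2': [0, 2]
After 'div': [0]
After 'neg': [0]
After 'dup': [0, 0]
After 'push 17': [0, 0, 17]
After 'pick 0': [0, 0, 17, 17]
After 'gt': [0, 0, 0]
After 'push 13': [0, 0, 0, 13]
After 'sub': [0, 0, -13]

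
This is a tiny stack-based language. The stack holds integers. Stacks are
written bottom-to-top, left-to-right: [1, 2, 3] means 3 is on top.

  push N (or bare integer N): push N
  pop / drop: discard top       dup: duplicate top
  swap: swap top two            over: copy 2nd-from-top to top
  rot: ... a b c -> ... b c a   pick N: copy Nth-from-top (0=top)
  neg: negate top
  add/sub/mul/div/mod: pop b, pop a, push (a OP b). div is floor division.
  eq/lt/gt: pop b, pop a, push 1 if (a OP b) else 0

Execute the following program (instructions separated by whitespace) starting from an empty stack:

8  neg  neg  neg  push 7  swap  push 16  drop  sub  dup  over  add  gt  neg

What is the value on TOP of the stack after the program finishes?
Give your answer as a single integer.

Answer: 0

Derivation:
After 'push 8': [8]
After 'neg': [-8]
After 'neg': [8]
After 'neg': [-8]
After 'push 7': [-8, 7]
After 'swap': [7, -8]
After 'push 16': [7, -8, 16]
After 'drop': [7, -8]
After 'sub': [15]
After 'dup': [15, 15]
After 'over': [15, 15, 15]
After 'add': [15, 30]
After 'gt': [0]
After 'neg': [0]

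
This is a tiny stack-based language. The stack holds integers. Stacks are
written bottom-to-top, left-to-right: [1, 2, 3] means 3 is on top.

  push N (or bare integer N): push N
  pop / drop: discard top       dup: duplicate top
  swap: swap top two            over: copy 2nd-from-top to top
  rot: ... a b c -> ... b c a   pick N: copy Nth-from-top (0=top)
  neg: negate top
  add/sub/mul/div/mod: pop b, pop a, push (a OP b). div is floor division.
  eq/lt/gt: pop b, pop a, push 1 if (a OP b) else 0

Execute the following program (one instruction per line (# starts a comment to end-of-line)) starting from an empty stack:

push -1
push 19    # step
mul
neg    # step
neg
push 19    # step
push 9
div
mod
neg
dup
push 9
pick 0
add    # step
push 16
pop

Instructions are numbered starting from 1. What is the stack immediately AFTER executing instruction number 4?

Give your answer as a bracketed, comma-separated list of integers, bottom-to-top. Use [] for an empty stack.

Answer: [19]

Derivation:
Step 1 ('push -1'): [-1]
Step 2 ('push 19'): [-1, 19]
Step 3 ('mul'): [-19]
Step 4 ('neg'): [19]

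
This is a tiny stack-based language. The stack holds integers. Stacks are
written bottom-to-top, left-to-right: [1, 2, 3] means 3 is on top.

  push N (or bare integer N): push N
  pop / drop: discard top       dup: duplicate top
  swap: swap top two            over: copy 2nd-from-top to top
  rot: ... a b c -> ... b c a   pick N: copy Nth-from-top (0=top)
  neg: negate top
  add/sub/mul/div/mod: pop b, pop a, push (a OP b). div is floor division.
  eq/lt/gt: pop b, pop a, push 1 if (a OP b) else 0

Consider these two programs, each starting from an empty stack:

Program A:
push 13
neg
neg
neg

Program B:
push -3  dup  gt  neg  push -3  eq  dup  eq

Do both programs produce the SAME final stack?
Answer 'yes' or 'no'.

Answer: no

Derivation:
Program A trace:
  After 'push 13': [13]
  After 'neg': [-13]
  After 'neg': [13]
  After 'neg': [-13]
Program A final stack: [-13]

Program B trace:
  After 'push -3': [-3]
  After 'dup': [-3, -3]
  After 'gt': [0]
  After 'neg': [0]
  After 'push -3': [0, -3]
  After 'eq': [0]
  After 'dup': [0, 0]
  After 'eq': [1]
Program B final stack: [1]
Same: no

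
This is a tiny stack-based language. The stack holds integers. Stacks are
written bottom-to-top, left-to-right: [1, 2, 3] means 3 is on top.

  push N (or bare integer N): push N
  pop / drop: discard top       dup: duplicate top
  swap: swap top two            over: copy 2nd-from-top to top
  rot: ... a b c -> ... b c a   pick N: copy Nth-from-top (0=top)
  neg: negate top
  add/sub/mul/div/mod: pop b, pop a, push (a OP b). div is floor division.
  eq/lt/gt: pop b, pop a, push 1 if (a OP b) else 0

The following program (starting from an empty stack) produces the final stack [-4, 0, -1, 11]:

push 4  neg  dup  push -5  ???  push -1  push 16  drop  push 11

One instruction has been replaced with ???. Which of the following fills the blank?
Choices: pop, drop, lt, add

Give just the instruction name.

Answer: lt

Derivation:
Stack before ???: [-4, -4, -5]
Stack after ???:  [-4, 0]
Checking each choice:
  pop: produces [-4, -4, -1, 11]
  drop: produces [-4, -4, -1, 11]
  lt: MATCH
  add: produces [-4, -9, -1, 11]


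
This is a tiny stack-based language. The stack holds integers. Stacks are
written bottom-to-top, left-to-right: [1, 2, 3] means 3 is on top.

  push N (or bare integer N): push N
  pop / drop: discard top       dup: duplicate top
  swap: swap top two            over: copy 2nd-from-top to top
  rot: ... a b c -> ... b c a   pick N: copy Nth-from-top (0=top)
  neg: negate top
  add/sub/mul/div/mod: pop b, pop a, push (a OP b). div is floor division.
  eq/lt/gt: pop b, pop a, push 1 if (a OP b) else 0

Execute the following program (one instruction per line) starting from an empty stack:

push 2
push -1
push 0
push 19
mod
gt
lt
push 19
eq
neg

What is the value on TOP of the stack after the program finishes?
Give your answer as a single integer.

Answer: 0

Derivation:
After 'push 2': [2]
After 'push -1': [2, -1]
After 'push 0': [2, -1, 0]
After 'push 19': [2, -1, 0, 19]
After 'mod': [2, -1, 0]
After 'gt': [2, 0]
After 'lt': [0]
After 'push 19': [0, 19]
After 'eq': [0]
After 'neg': [0]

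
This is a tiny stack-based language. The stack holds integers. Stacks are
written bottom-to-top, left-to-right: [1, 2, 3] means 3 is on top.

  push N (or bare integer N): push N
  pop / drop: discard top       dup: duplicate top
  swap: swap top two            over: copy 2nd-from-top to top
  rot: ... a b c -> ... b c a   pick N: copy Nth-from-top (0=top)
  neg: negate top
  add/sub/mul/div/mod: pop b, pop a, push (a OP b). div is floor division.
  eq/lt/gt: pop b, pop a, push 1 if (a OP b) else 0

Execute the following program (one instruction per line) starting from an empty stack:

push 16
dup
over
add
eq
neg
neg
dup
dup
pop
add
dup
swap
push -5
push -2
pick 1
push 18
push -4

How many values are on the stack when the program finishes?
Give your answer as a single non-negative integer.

After 'push 16': stack = [16] (depth 1)
After 'dup': stack = [16, 16] (depth 2)
After 'over': stack = [16, 16, 16] (depth 3)
After 'add': stack = [16, 32] (depth 2)
After 'eq': stack = [0] (depth 1)
After 'neg': stack = [0] (depth 1)
After 'neg': stack = [0] (depth 1)
After 'dup': stack = [0, 0] (depth 2)
After 'dup': stack = [0, 0, 0] (depth 3)
After 'pop': stack = [0, 0] (depth 2)
After 'add': stack = [0] (depth 1)
After 'dup': stack = [0, 0] (depth 2)
After 'swap': stack = [0, 0] (depth 2)
After 'push -5': stack = [0, 0, -5] (depth 3)
After 'push -2': stack = [0, 0, -5, -2] (depth 4)
After 'pick 1': stack = [0, 0, -5, -2, -5] (depth 5)
After 'push 18': stack = [0, 0, -5, -2, -5, 18] (depth 6)
After 'push -4': stack = [0, 0, -5, -2, -5, 18, -4] (depth 7)

Answer: 7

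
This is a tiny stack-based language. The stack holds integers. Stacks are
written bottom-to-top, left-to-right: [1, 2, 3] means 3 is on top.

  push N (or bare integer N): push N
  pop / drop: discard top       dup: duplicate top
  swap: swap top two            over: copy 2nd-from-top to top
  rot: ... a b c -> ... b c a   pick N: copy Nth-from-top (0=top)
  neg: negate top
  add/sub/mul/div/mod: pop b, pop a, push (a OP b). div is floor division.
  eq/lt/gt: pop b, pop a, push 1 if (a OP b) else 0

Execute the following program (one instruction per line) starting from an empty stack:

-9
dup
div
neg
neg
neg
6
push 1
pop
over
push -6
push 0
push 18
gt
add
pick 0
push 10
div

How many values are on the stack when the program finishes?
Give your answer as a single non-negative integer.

After 'push -9': stack = [-9] (depth 1)
After 'dup': stack = [-9, -9] (depth 2)
After 'div': stack = [1] (depth 1)
After 'neg': stack = [-1] (depth 1)
After 'neg': stack = [1] (depth 1)
After 'neg': stack = [-1] (depth 1)
After 'push 6': stack = [-1, 6] (depth 2)
After 'push 1': stack = [-1, 6, 1] (depth 3)
After 'pop': stack = [-1, 6] (depth 2)
After 'over': stack = [-1, 6, -1] (depth 3)
After 'push -6': stack = [-1, 6, -1, -6] (depth 4)
After 'push 0': stack = [-1, 6, -1, -6, 0] (depth 5)
After 'push 18': stack = [-1, 6, -1, -6, 0, 18] (depth 6)
After 'gt': stack = [-1, 6, -1, -6, 0] (depth 5)
After 'add': stack = [-1, 6, -1, -6] (depth 4)
After 'pick 0': stack = [-1, 6, -1, -6, -6] (depth 5)
After 'push 10': stack = [-1, 6, -1, -6, -6, 10] (depth 6)
After 'div': stack = [-1, 6, -1, -6, -1] (depth 5)

Answer: 5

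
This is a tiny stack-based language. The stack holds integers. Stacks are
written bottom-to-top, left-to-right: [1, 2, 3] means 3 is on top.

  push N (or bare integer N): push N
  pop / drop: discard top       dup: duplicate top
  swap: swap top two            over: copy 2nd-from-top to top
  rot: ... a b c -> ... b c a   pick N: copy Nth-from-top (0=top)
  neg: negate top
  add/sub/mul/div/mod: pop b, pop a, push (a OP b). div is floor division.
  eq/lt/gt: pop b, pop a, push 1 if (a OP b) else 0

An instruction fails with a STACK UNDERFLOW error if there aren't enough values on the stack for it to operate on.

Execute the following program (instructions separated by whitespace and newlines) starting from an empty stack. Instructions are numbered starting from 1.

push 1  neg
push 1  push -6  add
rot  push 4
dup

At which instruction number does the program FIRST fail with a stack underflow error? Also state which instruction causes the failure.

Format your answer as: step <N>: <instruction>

Answer: step 6: rot

Derivation:
Step 1 ('push 1'): stack = [1], depth = 1
Step 2 ('neg'): stack = [-1], depth = 1
Step 3 ('push 1'): stack = [-1, 1], depth = 2
Step 4 ('push -6'): stack = [-1, 1, -6], depth = 3
Step 5 ('add'): stack = [-1, -5], depth = 2
Step 6 ('rot'): needs 3 value(s) but depth is 2 — STACK UNDERFLOW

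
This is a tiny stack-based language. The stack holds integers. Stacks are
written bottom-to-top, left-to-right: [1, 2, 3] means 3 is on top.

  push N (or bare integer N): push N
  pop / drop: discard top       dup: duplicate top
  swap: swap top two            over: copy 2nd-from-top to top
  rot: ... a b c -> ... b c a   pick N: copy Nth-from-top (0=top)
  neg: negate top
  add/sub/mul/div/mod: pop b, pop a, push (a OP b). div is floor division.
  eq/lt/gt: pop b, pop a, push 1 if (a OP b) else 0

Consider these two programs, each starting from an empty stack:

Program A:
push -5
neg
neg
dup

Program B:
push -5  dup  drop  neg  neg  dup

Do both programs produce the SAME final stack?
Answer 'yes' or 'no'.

Answer: yes

Derivation:
Program A trace:
  After 'push -5': [-5]
  After 'neg': [5]
  After 'neg': [-5]
  After 'dup': [-5, -5]
Program A final stack: [-5, -5]

Program B trace:
  After 'push -5': [-5]
  After 'dup': [-5, -5]
  After 'drop': [-5]
  After 'neg': [5]
  After 'neg': [-5]
  After 'dup': [-5, -5]
Program B final stack: [-5, -5]
Same: yes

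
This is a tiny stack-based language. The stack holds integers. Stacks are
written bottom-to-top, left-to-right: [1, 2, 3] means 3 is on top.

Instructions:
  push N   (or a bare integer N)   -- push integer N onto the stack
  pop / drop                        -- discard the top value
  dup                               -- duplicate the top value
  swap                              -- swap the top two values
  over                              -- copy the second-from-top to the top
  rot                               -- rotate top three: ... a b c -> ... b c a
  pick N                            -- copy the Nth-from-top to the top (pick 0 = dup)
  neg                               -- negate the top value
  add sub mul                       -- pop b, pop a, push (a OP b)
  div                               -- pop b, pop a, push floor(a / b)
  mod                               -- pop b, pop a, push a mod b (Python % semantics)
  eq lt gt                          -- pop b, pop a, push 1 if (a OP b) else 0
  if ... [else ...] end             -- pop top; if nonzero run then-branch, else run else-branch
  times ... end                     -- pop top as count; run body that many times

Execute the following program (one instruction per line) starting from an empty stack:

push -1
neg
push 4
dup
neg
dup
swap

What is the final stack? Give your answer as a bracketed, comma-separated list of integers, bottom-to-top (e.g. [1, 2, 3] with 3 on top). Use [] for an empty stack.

Answer: [1, 4, -4, -4]

Derivation:
After 'push -1': [-1]
After 'neg': [1]
After 'push 4': [1, 4]
After 'dup': [1, 4, 4]
After 'neg': [1, 4, -4]
After 'dup': [1, 4, -4, -4]
After 'swap': [1, 4, -4, -4]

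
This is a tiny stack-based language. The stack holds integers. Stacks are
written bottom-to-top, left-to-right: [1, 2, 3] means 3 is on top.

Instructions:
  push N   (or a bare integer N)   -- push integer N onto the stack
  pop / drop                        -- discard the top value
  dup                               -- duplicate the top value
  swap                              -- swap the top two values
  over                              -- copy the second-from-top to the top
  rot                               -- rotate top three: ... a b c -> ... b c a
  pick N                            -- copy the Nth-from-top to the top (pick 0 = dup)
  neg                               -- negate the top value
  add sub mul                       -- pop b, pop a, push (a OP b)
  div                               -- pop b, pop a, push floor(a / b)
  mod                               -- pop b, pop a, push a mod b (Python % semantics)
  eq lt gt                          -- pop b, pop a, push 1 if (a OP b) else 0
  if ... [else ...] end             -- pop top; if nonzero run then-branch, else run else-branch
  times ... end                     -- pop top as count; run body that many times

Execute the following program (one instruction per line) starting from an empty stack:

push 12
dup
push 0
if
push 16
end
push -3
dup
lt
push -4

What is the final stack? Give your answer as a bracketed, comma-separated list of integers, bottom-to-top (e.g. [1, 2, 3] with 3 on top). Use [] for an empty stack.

Answer: [12, 12, 0, -4]

Derivation:
After 'push 12': [12]
After 'dup': [12, 12]
After 'push 0': [12, 12, 0]
After 'if': [12, 12]
After 'push -3': [12, 12, -3]
After 'dup': [12, 12, -3, -3]
After 'lt': [12, 12, 0]
After 'push -4': [12, 12, 0, -4]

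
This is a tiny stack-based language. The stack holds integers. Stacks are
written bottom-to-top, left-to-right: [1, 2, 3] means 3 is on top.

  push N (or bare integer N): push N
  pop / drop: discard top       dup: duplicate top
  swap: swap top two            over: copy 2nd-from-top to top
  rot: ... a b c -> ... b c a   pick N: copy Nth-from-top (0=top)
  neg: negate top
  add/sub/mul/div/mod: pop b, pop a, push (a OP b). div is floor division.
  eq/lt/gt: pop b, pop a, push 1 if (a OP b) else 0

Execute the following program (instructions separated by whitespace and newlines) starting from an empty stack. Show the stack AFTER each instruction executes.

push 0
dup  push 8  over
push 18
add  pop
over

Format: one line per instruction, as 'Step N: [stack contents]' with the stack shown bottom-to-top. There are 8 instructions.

Step 1: [0]
Step 2: [0, 0]
Step 3: [0, 0, 8]
Step 4: [0, 0, 8, 0]
Step 5: [0, 0, 8, 0, 18]
Step 6: [0, 0, 8, 18]
Step 7: [0, 0, 8]
Step 8: [0, 0, 8, 0]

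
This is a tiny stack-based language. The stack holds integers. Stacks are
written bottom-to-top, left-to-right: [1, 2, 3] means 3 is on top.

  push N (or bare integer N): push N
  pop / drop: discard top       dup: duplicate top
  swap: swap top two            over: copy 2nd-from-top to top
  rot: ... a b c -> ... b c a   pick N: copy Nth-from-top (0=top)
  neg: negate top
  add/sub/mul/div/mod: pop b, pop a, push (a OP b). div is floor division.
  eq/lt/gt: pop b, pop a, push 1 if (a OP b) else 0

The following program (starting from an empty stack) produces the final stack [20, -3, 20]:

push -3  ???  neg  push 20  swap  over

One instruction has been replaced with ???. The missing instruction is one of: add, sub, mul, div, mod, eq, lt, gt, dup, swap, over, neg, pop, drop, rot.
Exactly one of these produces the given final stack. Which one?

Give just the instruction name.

Stack before ???: [-3]
Stack after ???:  [3]
The instruction that transforms [-3] -> [3] is: neg

Answer: neg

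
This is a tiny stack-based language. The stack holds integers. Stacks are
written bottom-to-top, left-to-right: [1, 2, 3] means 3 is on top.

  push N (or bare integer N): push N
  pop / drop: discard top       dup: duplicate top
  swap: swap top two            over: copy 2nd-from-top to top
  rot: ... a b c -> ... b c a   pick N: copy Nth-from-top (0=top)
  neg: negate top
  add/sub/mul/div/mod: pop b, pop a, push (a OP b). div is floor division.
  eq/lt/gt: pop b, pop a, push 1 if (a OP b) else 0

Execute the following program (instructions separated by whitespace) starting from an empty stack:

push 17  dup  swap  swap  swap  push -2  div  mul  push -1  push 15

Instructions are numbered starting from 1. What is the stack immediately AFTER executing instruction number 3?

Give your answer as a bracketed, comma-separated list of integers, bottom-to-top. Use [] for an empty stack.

Answer: [17, 17]

Derivation:
Step 1 ('push 17'): [17]
Step 2 ('dup'): [17, 17]
Step 3 ('swap'): [17, 17]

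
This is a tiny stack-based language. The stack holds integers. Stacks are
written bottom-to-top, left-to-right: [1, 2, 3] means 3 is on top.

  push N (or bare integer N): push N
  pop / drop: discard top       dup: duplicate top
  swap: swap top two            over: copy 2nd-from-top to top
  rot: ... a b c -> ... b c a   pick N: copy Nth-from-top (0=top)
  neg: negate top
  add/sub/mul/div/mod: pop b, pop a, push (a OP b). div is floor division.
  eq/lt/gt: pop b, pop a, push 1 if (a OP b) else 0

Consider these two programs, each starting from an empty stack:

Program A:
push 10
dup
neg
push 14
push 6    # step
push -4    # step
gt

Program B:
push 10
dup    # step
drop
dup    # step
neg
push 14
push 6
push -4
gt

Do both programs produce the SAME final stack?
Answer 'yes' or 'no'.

Program A trace:
  After 'push 10': [10]
  After 'dup': [10, 10]
  After 'neg': [10, -10]
  After 'push 14': [10, -10, 14]
  After 'push 6': [10, -10, 14, 6]
  After 'push -4': [10, -10, 14, 6, -4]
  After 'gt': [10, -10, 14, 1]
Program A final stack: [10, -10, 14, 1]

Program B trace:
  After 'push 10': [10]
  After 'dup': [10, 10]
  After 'drop': [10]
  After 'dup': [10, 10]
  After 'neg': [10, -10]
  After 'push 14': [10, -10, 14]
  After 'push 6': [10, -10, 14, 6]
  After 'push -4': [10, -10, 14, 6, -4]
  After 'gt': [10, -10, 14, 1]
Program B final stack: [10, -10, 14, 1]
Same: yes

Answer: yes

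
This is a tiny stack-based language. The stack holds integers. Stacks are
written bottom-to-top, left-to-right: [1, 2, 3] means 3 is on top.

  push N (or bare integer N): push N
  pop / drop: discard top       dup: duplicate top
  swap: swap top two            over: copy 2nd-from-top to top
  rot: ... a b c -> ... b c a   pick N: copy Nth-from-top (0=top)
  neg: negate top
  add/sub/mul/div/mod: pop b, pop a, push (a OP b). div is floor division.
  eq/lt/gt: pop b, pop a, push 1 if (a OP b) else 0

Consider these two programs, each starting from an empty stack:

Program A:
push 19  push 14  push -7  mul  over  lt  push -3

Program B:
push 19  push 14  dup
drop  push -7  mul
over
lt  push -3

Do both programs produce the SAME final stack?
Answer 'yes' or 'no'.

Answer: yes

Derivation:
Program A trace:
  After 'push 19': [19]
  After 'push 14': [19, 14]
  After 'push -7': [19, 14, -7]
  After 'mul': [19, -98]
  After 'over': [19, -98, 19]
  After 'lt': [19, 1]
  After 'push -3': [19, 1, -3]
Program A final stack: [19, 1, -3]

Program B trace:
  After 'push 19': [19]
  After 'push 14': [19, 14]
  After 'dup': [19, 14, 14]
  After 'drop': [19, 14]
  After 'push -7': [19, 14, -7]
  After 'mul': [19, -98]
  After 'over': [19, -98, 19]
  After 'lt': [19, 1]
  After 'push -3': [19, 1, -3]
Program B final stack: [19, 1, -3]
Same: yes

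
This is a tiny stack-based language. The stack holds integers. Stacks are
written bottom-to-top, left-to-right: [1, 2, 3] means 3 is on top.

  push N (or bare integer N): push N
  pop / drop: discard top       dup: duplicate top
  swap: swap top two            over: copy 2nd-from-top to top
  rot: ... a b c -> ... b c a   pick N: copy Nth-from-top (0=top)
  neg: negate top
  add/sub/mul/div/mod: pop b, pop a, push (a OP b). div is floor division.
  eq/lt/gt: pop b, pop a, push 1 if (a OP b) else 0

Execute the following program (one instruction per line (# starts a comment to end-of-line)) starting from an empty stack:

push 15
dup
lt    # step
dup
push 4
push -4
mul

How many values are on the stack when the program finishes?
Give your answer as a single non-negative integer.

Answer: 3

Derivation:
After 'push 15': stack = [15] (depth 1)
After 'dup': stack = [15, 15] (depth 2)
After 'lt': stack = [0] (depth 1)
After 'dup': stack = [0, 0] (depth 2)
After 'push 4': stack = [0, 0, 4] (depth 3)
After 'push -4': stack = [0, 0, 4, -4] (depth 4)
After 'mul': stack = [0, 0, -16] (depth 3)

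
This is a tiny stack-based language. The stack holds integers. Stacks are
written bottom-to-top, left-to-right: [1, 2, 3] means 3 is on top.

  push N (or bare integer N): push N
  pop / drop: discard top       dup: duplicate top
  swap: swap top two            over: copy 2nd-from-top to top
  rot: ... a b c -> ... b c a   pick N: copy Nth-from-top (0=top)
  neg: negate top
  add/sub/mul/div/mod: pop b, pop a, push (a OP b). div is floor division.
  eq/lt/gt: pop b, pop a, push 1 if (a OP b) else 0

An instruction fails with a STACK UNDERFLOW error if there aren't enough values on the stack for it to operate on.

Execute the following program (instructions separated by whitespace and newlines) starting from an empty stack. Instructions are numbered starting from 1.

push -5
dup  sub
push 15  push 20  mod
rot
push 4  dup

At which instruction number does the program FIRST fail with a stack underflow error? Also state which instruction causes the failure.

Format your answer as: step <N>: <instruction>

Answer: step 7: rot

Derivation:
Step 1 ('push -5'): stack = [-5], depth = 1
Step 2 ('dup'): stack = [-5, -5], depth = 2
Step 3 ('sub'): stack = [0], depth = 1
Step 4 ('push 15'): stack = [0, 15], depth = 2
Step 5 ('push 20'): stack = [0, 15, 20], depth = 3
Step 6 ('mod'): stack = [0, 15], depth = 2
Step 7 ('rot'): needs 3 value(s) but depth is 2 — STACK UNDERFLOW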